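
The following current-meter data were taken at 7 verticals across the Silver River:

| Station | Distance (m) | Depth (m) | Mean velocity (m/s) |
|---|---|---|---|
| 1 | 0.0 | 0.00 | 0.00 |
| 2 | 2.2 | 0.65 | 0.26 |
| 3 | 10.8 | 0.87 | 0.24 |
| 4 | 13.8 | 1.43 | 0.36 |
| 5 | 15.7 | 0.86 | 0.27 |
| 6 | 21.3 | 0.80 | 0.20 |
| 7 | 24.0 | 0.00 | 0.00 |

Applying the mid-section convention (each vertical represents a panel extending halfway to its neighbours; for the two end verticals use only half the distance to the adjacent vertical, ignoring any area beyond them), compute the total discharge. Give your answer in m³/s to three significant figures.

4.92 m³/s

w_2 = (10.8 − 0.0)/2 = 5.4 m; q_2 = 0.26 × 0.65 × 5.4 = 0.9126 m³/s
w_3 = (13.8 − 2.2)/2 = 5.8 m; q_3 = 0.24 × 0.87 × 5.8 = 1.211 m³/s
w_4 = (15.7 − 10.8)/2 = 2.45 m; q_4 = 0.36 × 1.43 × 2.45 = 1.261 m³/s
w_5 = (21.3 − 13.8)/2 = 3.75 m; q_5 = 0.27 × 0.86 × 3.75 = 0.8708 m³/s
w_6 = (24.0 − 15.7)/2 = 4.15 m; q_6 = 0.20 × 0.80 × 4.15 = 0.6640 m³/s
Stations 1, 7 contribute zero (depth or velocity is 0).
Q = Σ qᵢ = 4.920 m³/s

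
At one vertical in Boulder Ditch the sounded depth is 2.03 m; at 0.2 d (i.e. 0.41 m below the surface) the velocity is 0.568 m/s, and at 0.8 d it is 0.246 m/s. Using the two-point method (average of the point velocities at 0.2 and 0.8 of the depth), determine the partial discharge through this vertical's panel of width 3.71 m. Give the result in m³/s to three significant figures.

v̄ = (0.568 + 0.246) / 2 = 0.4070 m/s
q = v̄ × d × w = 0.4070 × 2.03 × 3.71 = 3.065 m³/s

3.07 m³/s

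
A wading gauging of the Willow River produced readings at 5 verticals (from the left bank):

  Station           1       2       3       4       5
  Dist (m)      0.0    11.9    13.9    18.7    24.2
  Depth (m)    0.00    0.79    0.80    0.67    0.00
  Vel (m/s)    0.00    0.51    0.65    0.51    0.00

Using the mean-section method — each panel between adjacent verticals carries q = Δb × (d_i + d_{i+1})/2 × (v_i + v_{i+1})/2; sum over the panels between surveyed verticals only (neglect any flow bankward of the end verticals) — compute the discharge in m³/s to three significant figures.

4.64 m³/s

Panel 1-2: Δb = 11.9 m, d̄ = (0.00+0.79)/2 = 0.395, v̄ = (0.00+0.51)/2 = 0.255 → q = 11.9×0.395×0.255 = 1.199 m³/s
Panel 2-3: Δb = 2 m, d̄ = (0.79+0.80)/2 = 0.795, v̄ = (0.51+0.65)/2 = 0.58 → q = 2×0.795×0.58 = 0.9222 m³/s
Panel 3-4: Δb = 4.8 m, d̄ = (0.80+0.67)/2 = 0.735, v̄ = (0.65+0.51)/2 = 0.58 → q = 4.8×0.735×0.58 = 2.046 m³/s
Panel 4-5: Δb = 5.5 m, d̄ = (0.67+0.00)/2 = 0.335, v̄ = (0.51+0.00)/2 = 0.255 → q = 5.5×0.335×0.255 = 0.4698 m³/s
Q = Σ q = 4.637 m³/s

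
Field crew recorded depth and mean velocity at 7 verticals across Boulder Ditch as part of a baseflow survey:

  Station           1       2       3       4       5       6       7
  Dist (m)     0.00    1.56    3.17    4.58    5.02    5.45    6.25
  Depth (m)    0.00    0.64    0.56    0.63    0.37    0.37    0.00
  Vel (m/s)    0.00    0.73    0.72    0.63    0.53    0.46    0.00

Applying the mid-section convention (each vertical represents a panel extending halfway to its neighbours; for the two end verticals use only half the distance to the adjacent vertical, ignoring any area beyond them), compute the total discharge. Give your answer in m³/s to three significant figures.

1.91 m³/s

w_2 = (3.17 − 0.00)/2 = 1.585 m; q_2 = 0.73 × 0.64 × 1.585 = 0.7405 m³/s
w_3 = (4.58 − 1.56)/2 = 1.51 m; q_3 = 0.72 × 0.56 × 1.51 = 0.6088 m³/s
w_4 = (5.02 − 3.17)/2 = 0.925 m; q_4 = 0.63 × 0.63 × 0.925 = 0.3671 m³/s
w_5 = (5.45 − 4.58)/2 = 0.435 m; q_5 = 0.53 × 0.37 × 0.435 = 0.08530 m³/s
w_6 = (6.25 − 5.02)/2 = 0.615 m; q_6 = 0.46 × 0.37 × 0.615 = 0.1047 m³/s
Stations 1, 7 contribute zero (depth or velocity is 0).
Q = Σ qᵢ = 1.906 m³/s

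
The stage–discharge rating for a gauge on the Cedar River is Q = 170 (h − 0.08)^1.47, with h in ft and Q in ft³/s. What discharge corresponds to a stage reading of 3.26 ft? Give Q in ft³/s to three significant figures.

Q = 170 × (3.26 − 0.08)^1.47 = 170 × 3.18^1.47 = 931.1 ft³/s

931 ft³/s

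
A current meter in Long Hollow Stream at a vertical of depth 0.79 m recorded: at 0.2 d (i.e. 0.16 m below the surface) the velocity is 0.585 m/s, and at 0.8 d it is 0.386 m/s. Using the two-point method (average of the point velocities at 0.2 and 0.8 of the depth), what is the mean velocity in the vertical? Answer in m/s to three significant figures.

v̄ = (0.585 + 0.386) / 2 = 0.4855 m/s

0.486 m/s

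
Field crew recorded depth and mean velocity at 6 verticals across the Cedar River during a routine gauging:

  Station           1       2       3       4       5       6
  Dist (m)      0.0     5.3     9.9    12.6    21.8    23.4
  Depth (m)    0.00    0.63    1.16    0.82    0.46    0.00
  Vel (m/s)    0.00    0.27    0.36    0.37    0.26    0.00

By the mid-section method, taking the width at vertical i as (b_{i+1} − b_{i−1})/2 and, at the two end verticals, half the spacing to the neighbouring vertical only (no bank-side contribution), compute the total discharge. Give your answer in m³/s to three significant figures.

w_2 = (9.9 − 0.0)/2 = 4.95 m; q_2 = 0.27 × 0.63 × 4.95 = 0.8420 m³/s
w_3 = (12.6 − 5.3)/2 = 3.65 m; q_3 = 0.36 × 1.16 × 3.65 = 1.524 m³/s
w_4 = (21.8 − 9.9)/2 = 5.95 m; q_4 = 0.37 × 0.82 × 5.95 = 1.805 m³/s
w_5 = (23.4 − 12.6)/2 = 5.4 m; q_5 = 0.26 × 0.46 × 5.4 = 0.6458 m³/s
Stations 1, 6 contribute zero (depth or velocity is 0).
Q = Σ qᵢ = 4.817 m³/s

4.82 m³/s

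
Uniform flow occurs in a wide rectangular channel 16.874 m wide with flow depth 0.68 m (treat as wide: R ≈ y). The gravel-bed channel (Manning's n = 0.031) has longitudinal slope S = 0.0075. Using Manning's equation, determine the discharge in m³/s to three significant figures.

A = b·y = 16.874 × 0.68 = 11.47 m²
Wide channel: R ≈ y = 0.68 m
Q = (1/n)·A·R^(2/3)·S^(1/2) = (1/0.031) × 11.47 × 0.6800^(2/3) × 0.0075^(1/2) = 24.79 m³/s

24.8 m³/s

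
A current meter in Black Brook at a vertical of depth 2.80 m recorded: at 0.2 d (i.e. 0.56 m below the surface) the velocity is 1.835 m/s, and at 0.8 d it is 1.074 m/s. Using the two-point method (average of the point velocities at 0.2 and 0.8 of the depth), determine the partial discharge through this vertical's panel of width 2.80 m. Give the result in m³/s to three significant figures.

v̄ = (1.835 + 1.074) / 2 = 1.455 m/s
q = v̄ × d × w = 1.455 × 2.80 × 2.80 = 11.40 m³/s

11.4 m³/s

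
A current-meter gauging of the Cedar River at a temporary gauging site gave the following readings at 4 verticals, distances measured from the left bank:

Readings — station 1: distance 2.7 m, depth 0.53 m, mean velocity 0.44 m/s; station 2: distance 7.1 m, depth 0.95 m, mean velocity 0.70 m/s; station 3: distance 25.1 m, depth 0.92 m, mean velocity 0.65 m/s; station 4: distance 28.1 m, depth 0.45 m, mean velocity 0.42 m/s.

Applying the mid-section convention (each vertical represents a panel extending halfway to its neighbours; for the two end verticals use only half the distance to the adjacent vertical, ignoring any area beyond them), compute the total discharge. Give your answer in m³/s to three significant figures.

w_1 = (7.1 − 2.7)/2 = 2.2 m; q_1 = 0.44 × 0.53 × 2.2 = 0.5130 m³/s
w_2 = (25.1 − 2.7)/2 = 11.2 m; q_2 = 0.70 × 0.95 × 11.2 = 7.448 m³/s
w_3 = (28.1 − 7.1)/2 = 10.5 m; q_3 = 0.65 × 0.92 × 10.5 = 6.279 m³/s
w_4 = (28.1 − 25.1)/2 = 1.5 m; q_4 = 0.42 × 0.45 × 1.5 = 0.2835 m³/s
Q = Σ qᵢ = 14.52 m³/s

14.5 m³/s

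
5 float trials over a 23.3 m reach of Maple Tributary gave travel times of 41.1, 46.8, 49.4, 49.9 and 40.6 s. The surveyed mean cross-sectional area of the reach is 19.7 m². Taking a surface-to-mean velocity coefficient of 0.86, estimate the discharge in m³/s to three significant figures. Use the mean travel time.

8.66 m³/s

t̄ = (41.1 + 46.8 + 49.4 + 49.9 + 40.6) / 5 = 45.56 s
v_surface = L / t̄ = 23.3 / 45.56 = 0.5114 m/s
v_mean = 0.86 × 0.5114 = 0.4398 m/s
Q = A × v_mean = 19.7 × 0.4398 = 8.664 m³/s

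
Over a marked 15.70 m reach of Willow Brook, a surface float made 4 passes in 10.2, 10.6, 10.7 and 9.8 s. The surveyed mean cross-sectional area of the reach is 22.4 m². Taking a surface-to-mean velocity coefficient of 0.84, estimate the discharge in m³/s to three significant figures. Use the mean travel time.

28.6 m³/s

t̄ = (10.2 + 10.6 + 10.7 + 9.8) / 4 = 10.325 s
v_surface = L / t̄ = 15.70 / 10.325 = 1.521 m/s
v_mean = 0.84 × 1.521 = 1.277 m/s
Q = A × v_mean = 22.4 × 1.277 = 28.61 m³/s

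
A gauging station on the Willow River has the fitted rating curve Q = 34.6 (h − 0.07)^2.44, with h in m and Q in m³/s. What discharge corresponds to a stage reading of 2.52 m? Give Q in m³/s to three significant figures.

308 m³/s

Q = 34.6 × (2.52 − 0.07)^2.44 = 34.6 × 2.45^2.44 = 308.1 m³/s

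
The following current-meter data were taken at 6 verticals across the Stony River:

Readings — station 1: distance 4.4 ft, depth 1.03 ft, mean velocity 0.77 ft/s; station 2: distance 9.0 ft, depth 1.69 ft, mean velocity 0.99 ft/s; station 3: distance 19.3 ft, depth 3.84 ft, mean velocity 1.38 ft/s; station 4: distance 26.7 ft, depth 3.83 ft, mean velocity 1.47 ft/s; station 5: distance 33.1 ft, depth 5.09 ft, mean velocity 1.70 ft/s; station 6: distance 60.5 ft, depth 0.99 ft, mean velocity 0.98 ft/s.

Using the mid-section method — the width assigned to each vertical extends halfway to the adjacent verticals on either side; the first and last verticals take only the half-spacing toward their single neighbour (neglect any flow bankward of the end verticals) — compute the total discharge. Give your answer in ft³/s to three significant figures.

w_1 = (9.0 − 4.4)/2 = 2.3 ft; q_1 = 0.77 × 1.03 × 2.3 = 1.824 ft³/s
w_2 = (19.3 − 4.4)/2 = 7.45 ft; q_2 = 0.99 × 1.69 × 7.45 = 12.46 ft³/s
w_3 = (26.7 − 9.0)/2 = 8.85 ft; q_3 = 1.38 × 3.84 × 8.85 = 46.90 ft³/s
w_4 = (33.1 − 19.3)/2 = 6.9 ft; q_4 = 1.47 × 3.83 × 6.9 = 38.85 ft³/s
w_5 = (60.5 − 26.7)/2 = 16.9 ft; q_5 = 1.70 × 5.09 × 16.9 = 146.2 ft³/s
w_6 = (60.5 − 33.1)/2 = 13.7 ft; q_6 = 0.98 × 0.99 × 13.7 = 13.29 ft³/s
Q = Σ qᵢ = 259.6 ft³/s

260 ft³/s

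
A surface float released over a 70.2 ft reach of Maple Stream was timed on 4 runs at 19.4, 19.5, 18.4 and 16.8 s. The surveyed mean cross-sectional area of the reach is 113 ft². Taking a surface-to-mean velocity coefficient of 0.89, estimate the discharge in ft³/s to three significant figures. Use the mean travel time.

t̄ = (19.4 + 19.5 + 18.4 + 16.8) / 4 = 18.525 s
v_surface = L / t̄ = 70.2 / 18.525 = 3.789 ft/s
v_mean = 0.89 × 3.789 = 3.373 ft/s
Q = A × v_mean = 113 × 3.373 = 381.1 ft³/s

381 ft³/s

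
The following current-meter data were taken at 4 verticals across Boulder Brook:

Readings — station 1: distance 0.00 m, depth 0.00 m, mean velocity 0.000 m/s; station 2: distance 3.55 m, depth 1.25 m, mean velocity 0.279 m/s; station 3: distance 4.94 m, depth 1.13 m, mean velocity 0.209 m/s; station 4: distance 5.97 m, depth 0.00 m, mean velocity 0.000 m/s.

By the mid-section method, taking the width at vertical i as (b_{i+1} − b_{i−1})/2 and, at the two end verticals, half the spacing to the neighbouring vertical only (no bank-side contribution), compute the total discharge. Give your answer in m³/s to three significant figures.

1.15 m³/s

w_2 = (4.94 − 0.00)/2 = 2.47 m; q_2 = 0.279 × 1.25 × 2.47 = 0.8614 m³/s
w_3 = (5.97 − 3.55)/2 = 1.21 m; q_3 = 0.209 × 1.13 × 1.21 = 0.2858 m³/s
Stations 1, 4 contribute zero (depth or velocity is 0).
Q = Σ qᵢ = 1.147 m³/s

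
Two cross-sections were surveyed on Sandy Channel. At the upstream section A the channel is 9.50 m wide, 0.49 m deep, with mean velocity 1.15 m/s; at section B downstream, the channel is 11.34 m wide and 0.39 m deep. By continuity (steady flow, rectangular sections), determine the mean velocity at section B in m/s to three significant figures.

Q = A₁V₁ = (9.50×0.49) × 1.15 = 5.353 m³/s
A₂ = 11.34 × 0.39 = 4.423 m²
V₂ = Q/A₂ = 5.353/4.423 = 1.210 m/s

1.21 m/s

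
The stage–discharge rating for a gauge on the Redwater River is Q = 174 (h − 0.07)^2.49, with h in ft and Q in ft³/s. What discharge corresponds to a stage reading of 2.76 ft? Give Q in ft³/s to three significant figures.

Q = 174 × (2.76 − 0.07)^2.49 = 174 × 2.69^2.49 = 2045 ft³/s

2040 ft³/s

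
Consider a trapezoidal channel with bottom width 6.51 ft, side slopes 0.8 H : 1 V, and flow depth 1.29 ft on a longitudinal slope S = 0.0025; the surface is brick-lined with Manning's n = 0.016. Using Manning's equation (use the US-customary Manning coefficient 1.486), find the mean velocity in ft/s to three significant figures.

A = (b + z·y)·y = (6.51 + 0.8×1.29)×1.29 = 9.729 ft²
P = b + 2y√(1+z²) = 6.51 + 2×1.29×√(1+0.8²) = 9.814 ft
R = A/P = 9.729/9.814 = 0.9914 ft
Q = (1.486/n)·A·R^(2/3)·S^(1/2) = (1.486/0.016) × 9.729 × 0.9914^(2/3) × 0.0025^(1/2) = 44.92 ft³/s
V = Q/A = 44.92/9.729 = 4.617 ft/s

4.62 ft/s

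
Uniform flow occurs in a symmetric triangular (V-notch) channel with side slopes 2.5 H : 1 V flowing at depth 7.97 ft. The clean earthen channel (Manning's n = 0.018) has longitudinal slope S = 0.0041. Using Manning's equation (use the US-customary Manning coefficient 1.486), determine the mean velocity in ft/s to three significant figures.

12.6 ft/s

A = z·y² = 2.5×7.97² = 158.8 ft²
P = 2y√(1+z²) = 2×7.97×√(1+2.5²) = 42.92 ft
R = A/P = 158.8/42.92 = 3.700 ft
Q = (1.486/n)·A·R^(2/3)·S^(1/2) = (1.486/0.018) × 158.8 × 3.700^(2/3) × 0.0041^(1/2) = 2008 ft³/s
V = Q/A = 2008/158.8 = 12.65 ft/s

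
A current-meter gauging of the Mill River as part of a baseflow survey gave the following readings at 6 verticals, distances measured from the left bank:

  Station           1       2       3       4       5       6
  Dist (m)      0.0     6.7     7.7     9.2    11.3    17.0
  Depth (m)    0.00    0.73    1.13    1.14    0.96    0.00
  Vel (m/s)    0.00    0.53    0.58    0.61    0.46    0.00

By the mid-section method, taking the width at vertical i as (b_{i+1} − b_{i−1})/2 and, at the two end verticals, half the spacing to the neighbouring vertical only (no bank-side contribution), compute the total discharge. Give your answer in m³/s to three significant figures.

5.28 m³/s

w_2 = (7.7 − 0.0)/2 = 3.85 m; q_2 = 0.53 × 0.73 × 3.85 = 1.490 m³/s
w_3 = (9.2 − 6.7)/2 = 1.25 m; q_3 = 0.58 × 1.13 × 1.25 = 0.8193 m³/s
w_4 = (11.3 − 7.7)/2 = 1.8 m; q_4 = 0.61 × 1.14 × 1.8 = 1.252 m³/s
w_5 = (17.0 − 9.2)/2 = 3.9 m; q_5 = 0.46 × 0.96 × 3.9 = 1.722 m³/s
Stations 1, 6 contribute zero (depth or velocity is 0).
Q = Σ qᵢ = 5.283 m³/s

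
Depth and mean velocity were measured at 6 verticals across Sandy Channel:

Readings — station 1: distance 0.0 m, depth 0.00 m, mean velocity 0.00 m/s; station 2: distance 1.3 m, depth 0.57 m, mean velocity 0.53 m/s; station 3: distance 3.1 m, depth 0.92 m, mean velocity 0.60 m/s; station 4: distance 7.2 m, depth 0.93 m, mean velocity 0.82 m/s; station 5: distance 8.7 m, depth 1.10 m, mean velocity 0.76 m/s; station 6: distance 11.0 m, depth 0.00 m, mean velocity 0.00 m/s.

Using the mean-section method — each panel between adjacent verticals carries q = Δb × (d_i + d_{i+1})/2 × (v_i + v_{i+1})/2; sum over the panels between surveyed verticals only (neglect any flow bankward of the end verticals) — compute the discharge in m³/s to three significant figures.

Panel 1-2: Δb = 1.3 m, d̄ = (0.00+0.57)/2 = 0.285, v̄ = (0.00+0.53)/2 = 0.265 → q = 1.3×0.285×0.265 = 0.09818 m³/s
Panel 2-3: Δb = 1.8 m, d̄ = (0.57+0.92)/2 = 0.745, v̄ = (0.53+0.60)/2 = 0.565 → q = 1.8×0.745×0.565 = 0.7577 m³/s
Panel 3-4: Δb = 4.1 m, d̄ = (0.92+0.93)/2 = 0.925, v̄ = (0.60+0.82)/2 = 0.71 → q = 4.1×0.925×0.71 = 2.693 m³/s
Panel 4-5: Δb = 1.5 m, d̄ = (0.93+1.10)/2 = 1.015, v̄ = (0.82+0.76)/2 = 0.79 → q = 1.5×1.015×0.79 = 1.203 m³/s
Panel 5-6: Δb = 2.3 m, d̄ = (1.10+0.00)/2 = 0.55, v̄ = (0.76+0.00)/2 = 0.38 → q = 2.3×0.55×0.38 = 0.4807 m³/s
Q = Σ q = 5.232 m³/s

5.23 m³/s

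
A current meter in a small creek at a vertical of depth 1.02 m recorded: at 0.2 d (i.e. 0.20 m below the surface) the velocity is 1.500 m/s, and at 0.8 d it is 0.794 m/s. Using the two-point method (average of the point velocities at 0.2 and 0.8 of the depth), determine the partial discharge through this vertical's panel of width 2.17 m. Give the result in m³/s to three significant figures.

2.54 m³/s

v̄ = (1.500 + 0.794) / 2 = 1.147 m/s
q = v̄ × d × w = 1.147 × 1.02 × 2.17 = 2.539 m³/s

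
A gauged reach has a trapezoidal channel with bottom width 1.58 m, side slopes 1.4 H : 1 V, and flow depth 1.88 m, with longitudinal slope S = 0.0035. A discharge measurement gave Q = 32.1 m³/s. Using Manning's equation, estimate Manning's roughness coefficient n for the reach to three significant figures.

0.0144

A = (b + z·y)·y = (1.58 + 1.4×1.88)×1.88 = 7.919 m²
P = b + 2y√(1+z²) = 1.58 + 2×1.88×√(1+1.4²) = 8.049 m
R = A/P = 7.919/8.049 = 0.9838 m
n = (1/Q)·A·R^(2/3)·S^(1/2) = (1/32.1) × 7.919 × 0.9892 × 0.05916 = 0.01444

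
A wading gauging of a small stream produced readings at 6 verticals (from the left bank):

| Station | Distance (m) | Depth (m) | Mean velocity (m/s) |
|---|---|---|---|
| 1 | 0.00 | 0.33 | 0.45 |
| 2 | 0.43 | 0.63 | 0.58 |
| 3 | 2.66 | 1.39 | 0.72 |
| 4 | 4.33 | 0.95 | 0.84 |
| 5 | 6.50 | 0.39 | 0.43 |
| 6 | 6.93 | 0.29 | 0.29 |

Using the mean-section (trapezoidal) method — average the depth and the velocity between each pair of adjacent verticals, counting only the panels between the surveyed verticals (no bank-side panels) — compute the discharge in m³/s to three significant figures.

Panel 1-2: Δb = 0.43 m, d̄ = (0.33+0.63)/2 = 0.48, v̄ = (0.45+0.58)/2 = 0.515 → q = 0.43×0.48×0.515 = 0.1063 m³/s
Panel 2-3: Δb = 2.23 m, d̄ = (0.63+1.39)/2 = 1.01, v̄ = (0.58+0.72)/2 = 0.65 → q = 2.23×1.01×0.65 = 1.464 m³/s
Panel 3-4: Δb = 1.67 m, d̄ = (1.39+0.95)/2 = 1.17, v̄ = (0.72+0.84)/2 = 0.78 → q = 1.67×1.17×0.78 = 1.524 m³/s
Panel 4-5: Δb = 2.17 m, d̄ = (0.95+0.39)/2 = 0.67, v̄ = (0.84+0.43)/2 = 0.635 → q = 2.17×0.67×0.635 = 0.9232 m³/s
Panel 5-6: Δb = 0.43 m, d̄ = (0.39+0.29)/2 = 0.34, v̄ = (0.43+0.29)/2 = 0.36 → q = 0.43×0.34×0.36 = 0.05263 m³/s
Q = Σ q = 4.070 m³/s

4.07 m³/s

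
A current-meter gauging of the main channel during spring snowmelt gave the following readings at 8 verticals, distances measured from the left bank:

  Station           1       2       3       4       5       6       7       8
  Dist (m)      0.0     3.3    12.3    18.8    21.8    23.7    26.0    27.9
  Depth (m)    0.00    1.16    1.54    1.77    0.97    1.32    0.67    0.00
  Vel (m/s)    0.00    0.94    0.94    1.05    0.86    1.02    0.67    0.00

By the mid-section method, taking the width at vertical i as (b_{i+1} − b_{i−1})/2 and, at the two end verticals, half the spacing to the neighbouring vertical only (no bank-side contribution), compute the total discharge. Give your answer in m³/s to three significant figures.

32.6 m³/s

w_2 = (12.3 − 0.0)/2 = 6.15 m; q_2 = 0.94 × 1.16 × 6.15 = 6.706 m³/s
w_3 = (18.8 − 3.3)/2 = 7.75 m; q_3 = 0.94 × 1.54 × 7.75 = 11.22 m³/s
w_4 = (21.8 − 12.3)/2 = 4.75 m; q_4 = 1.05 × 1.77 × 4.75 = 8.828 m³/s
w_5 = (23.7 − 18.8)/2 = 2.45 m; q_5 = 0.86 × 0.97 × 2.45 = 2.044 m³/s
w_6 = (26.0 − 21.8)/2 = 2.1 m; q_6 = 1.02 × 1.32 × 2.1 = 2.827 m³/s
w_7 = (27.9 − 23.7)/2 = 2.1 m; q_7 = 0.67 × 0.67 × 2.1 = 0.9427 m³/s
Stations 1, 8 contribute zero (depth or velocity is 0).
Q = Σ qᵢ = 32.57 m³/s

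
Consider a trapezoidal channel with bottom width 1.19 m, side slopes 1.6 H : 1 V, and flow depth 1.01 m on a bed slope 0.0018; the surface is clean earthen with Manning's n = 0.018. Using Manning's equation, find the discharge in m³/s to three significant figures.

4.57 m³/s

A = (b + z·y)·y = (1.19 + 1.6×1.01)×1.01 = 2.834 m²
P = b + 2y√(1+z²) = 1.19 + 2×1.01×√(1+1.6²) = 5.001 m
R = A/P = 2.834/5.001 = 0.5667 m
Q = (1/n)·A·R^(2/3)·S^(1/2) = (1/0.018) × 2.834 × 0.5667^(2/3) × 0.0018^(1/2) = 4.574 m³/s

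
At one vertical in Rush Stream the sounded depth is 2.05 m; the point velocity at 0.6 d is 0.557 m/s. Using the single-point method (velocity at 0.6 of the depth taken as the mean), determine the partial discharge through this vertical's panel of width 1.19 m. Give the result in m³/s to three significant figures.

v̄ = v₀.₆ = 0.557 m/s
q = v̄ × d × w = 0.5570 × 2.05 × 1.19 = 1.359 m³/s

1.36 m³/s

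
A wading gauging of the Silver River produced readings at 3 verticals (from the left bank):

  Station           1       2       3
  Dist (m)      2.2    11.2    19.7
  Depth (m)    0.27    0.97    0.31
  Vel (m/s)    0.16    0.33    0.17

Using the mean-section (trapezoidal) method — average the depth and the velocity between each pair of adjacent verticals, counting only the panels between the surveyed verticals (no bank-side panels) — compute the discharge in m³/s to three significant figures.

2.73 m³/s

Panel 1-2: Δb = 9 m, d̄ = (0.27+0.97)/2 = 0.62, v̄ = (0.16+0.33)/2 = 0.245 → q = 9×0.62×0.245 = 1.367 m³/s
Panel 2-3: Δb = 8.5 m, d̄ = (0.97+0.31)/2 = 0.64, v̄ = (0.33+0.17)/2 = 0.25 → q = 8.5×0.64×0.25 = 1.360 m³/s
Q = Σ q = 2.727 m³/s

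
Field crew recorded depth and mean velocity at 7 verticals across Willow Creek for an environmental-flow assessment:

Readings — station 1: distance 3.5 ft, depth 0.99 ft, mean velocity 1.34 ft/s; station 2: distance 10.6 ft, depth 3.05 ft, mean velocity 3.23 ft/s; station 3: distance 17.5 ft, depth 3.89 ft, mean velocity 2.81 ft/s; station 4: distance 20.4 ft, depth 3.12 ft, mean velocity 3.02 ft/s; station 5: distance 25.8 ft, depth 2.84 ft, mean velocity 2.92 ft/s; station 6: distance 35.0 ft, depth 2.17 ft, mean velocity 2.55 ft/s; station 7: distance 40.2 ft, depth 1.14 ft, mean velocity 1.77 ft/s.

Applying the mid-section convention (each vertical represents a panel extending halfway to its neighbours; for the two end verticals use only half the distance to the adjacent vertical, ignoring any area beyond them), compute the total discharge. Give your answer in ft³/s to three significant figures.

272 ft³/s

w_1 = (10.6 − 3.5)/2 = 3.55 ft; q_1 = 1.34 × 0.99 × 3.55 = 4.709 ft³/s
w_2 = (17.5 − 3.5)/2 = 7 ft; q_2 = 3.23 × 3.05 × 7 = 68.96 ft³/s
w_3 = (20.4 − 10.6)/2 = 4.9 ft; q_3 = 2.81 × 3.89 × 4.9 = 53.56 ft³/s
w_4 = (25.8 − 17.5)/2 = 4.15 ft; q_4 = 3.02 × 3.12 × 4.15 = 39.10 ft³/s
w_5 = (35.0 − 20.4)/2 = 7.3 ft; q_5 = 2.92 × 2.84 × 7.3 = 60.54 ft³/s
w_6 = (40.2 − 25.8)/2 = 7.2 ft; q_6 = 2.55 × 2.17 × 7.2 = 39.84 ft³/s
w_7 = (40.2 − 35.0)/2 = 2.6 ft; q_7 = 1.77 × 1.14 × 2.6 = 5.246 ft³/s
Q = Σ qᵢ = 272.0 ft³/s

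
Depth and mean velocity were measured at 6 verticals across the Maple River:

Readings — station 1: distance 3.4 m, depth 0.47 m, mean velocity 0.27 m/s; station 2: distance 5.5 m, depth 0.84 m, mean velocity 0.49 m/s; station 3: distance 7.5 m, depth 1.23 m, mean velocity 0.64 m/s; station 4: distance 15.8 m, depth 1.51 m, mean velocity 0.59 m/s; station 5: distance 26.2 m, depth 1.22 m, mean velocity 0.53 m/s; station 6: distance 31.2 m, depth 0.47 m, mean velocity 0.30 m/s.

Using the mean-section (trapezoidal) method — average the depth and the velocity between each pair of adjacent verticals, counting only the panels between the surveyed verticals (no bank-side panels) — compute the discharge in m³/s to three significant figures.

18.4 m³/s

Panel 1-2: Δb = 2.1 m, d̄ = (0.47+0.84)/2 = 0.655, v̄ = (0.27+0.49)/2 = 0.38 → q = 2.1×0.655×0.38 = 0.5227 m³/s
Panel 2-3: Δb = 2 m, d̄ = (0.84+1.23)/2 = 1.035, v̄ = (0.49+0.64)/2 = 0.565 → q = 2×1.035×0.565 = 1.170 m³/s
Panel 3-4: Δb = 8.3 m, d̄ = (1.23+1.51)/2 = 1.37, v̄ = (0.64+0.59)/2 = 0.615 → q = 8.3×1.37×0.615 = 6.993 m³/s
Panel 4-5: Δb = 10.4 m, d̄ = (1.51+1.22)/2 = 1.365, v̄ = (0.59+0.53)/2 = 0.56 → q = 10.4×1.365×0.56 = 7.950 m³/s
Panel 5-6: Δb = 5 m, d̄ = (1.22+0.47)/2 = 0.845, v̄ = (0.53+0.30)/2 = 0.415 → q = 5×0.845×0.415 = 1.753 m³/s
Q = Σ q = 18.39 m³/s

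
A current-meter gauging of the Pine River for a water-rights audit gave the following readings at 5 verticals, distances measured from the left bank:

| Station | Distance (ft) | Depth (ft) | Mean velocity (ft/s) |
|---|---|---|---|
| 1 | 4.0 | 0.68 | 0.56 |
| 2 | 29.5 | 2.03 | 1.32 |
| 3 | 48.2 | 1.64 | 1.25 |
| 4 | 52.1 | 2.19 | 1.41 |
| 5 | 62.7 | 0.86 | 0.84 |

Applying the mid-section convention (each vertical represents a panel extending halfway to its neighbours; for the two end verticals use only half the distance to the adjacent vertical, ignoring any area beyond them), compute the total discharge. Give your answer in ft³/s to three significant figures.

113 ft³/s

w_1 = (29.5 − 4.0)/2 = 12.75 ft; q_1 = 0.56 × 0.68 × 12.75 = 4.855 ft³/s
w_2 = (48.2 − 4.0)/2 = 22.1 ft; q_2 = 1.32 × 2.03 × 22.1 = 59.22 ft³/s
w_3 = (52.1 − 29.5)/2 = 11.3 ft; q_3 = 1.25 × 1.64 × 11.3 = 23.17 ft³/s
w_4 = (62.7 − 48.2)/2 = 7.25 ft; q_4 = 1.41 × 2.19 × 7.25 = 22.39 ft³/s
w_5 = (62.7 − 52.1)/2 = 5.3 ft; q_5 = 0.84 × 0.86 × 5.3 = 3.829 ft³/s
Q = Σ qᵢ = 113.5 ft³/s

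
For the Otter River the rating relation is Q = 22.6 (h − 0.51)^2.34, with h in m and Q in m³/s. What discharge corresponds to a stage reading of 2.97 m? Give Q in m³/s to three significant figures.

Q = 22.6 × (2.97 − 0.51)^2.34 = 22.6 × 2.46^2.34 = 185.7 m³/s

186 m³/s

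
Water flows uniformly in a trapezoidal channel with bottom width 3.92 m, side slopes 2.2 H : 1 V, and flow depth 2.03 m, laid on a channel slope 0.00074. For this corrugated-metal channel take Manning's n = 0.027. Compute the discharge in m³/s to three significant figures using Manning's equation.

A = (b + z·y)·y = (3.92 + 2.2×2.03)×2.03 = 17.02 m²
P = b + 2y√(1+z²) = 3.92 + 2×2.03×√(1+2.2²) = 13.73 m
R = A/P = 17.02/13.73 = 1.240 m
Q = (1/n)·A·R^(2/3)·S^(1/2) = (1/0.027) × 17.02 × 1.240^(2/3) × 0.00074^(1/2) = 19.79 m³/s

19.8 m³/s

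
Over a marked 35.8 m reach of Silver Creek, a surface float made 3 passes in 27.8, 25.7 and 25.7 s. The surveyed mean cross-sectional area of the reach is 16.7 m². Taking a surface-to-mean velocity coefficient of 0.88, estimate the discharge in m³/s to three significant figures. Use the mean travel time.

t̄ = (27.8 + 25.7 + 25.7) / 3 = 26.4 s
v_surface = L / t̄ = 35.8 / 26.4 = 1.356 m/s
v_mean = 0.88 × 1.356 = 1.193 m/s
Q = A × v_mean = 16.7 × 1.193 = 19.93 m³/s

19.9 m³/s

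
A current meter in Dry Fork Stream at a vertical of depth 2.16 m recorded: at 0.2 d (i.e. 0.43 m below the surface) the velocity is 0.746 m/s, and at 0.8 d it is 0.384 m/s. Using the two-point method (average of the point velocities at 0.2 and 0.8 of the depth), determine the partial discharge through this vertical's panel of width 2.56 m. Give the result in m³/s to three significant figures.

3.12 m³/s

v̄ = (0.746 + 0.384) / 2 = 0.5650 m/s
q = v̄ × d × w = 0.5650 × 2.16 × 2.56 = 3.124 m³/s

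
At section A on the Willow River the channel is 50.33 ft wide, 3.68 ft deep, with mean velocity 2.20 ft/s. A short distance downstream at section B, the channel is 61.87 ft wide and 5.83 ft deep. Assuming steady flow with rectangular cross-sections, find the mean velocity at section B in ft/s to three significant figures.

1.13 ft/s

Q = A₁V₁ = (50.33×3.68) × 2.20 = 407.5 ft³/s
A₂ = 61.87 × 5.83 = 360.7 ft²
V₂ = Q/A₂ = 407.5/360.7 = 1.130 ft/s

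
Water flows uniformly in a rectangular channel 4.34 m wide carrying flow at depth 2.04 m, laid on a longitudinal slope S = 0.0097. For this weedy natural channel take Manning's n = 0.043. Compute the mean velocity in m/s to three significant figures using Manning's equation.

A = b·y = 4.34 × 2.04 = 8.854 m²
P = b + 2y = 4.34 + 2×2.04 = 8.420 m
R = A/P = 8.854/8.420 = 1.051 m
Q = (1/n)·A·R^(2/3)·S^(1/2) = (1/0.043) × 8.854 × 1.051^(2/3) × 0.0097^(1/2) = 20.97 m³/s
V = Q/A = 20.97/8.854 = 2.368 m/s

2.37 m/s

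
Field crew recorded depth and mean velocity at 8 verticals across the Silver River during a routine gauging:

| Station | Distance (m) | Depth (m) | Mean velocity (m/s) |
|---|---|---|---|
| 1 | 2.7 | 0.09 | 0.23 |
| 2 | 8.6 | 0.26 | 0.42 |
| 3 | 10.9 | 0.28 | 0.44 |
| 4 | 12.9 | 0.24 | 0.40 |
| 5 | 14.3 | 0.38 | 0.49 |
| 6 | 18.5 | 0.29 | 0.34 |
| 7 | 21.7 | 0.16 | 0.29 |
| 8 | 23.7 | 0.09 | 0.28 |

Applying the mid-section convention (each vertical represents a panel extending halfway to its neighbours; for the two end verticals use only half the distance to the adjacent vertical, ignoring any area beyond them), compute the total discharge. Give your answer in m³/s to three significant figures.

w_1 = (8.6 − 2.7)/2 = 2.95 m; q_1 = 0.23 × 0.09 × 2.95 = 0.06107 m³/s
w_2 = (10.9 − 2.7)/2 = 4.1 m; q_2 = 0.42 × 0.26 × 4.1 = 0.4477 m³/s
w_3 = (12.9 − 8.6)/2 = 2.15 m; q_3 = 0.44 × 0.28 × 2.15 = 0.2649 m³/s
w_4 = (14.3 − 10.9)/2 = 1.7 m; q_4 = 0.40 × 0.24 × 1.7 = 0.1632 m³/s
w_5 = (18.5 − 12.9)/2 = 2.8 m; q_5 = 0.49 × 0.38 × 2.8 = 0.5214 m³/s
w_6 = (21.7 − 14.3)/2 = 3.7 m; q_6 = 0.34 × 0.29 × 3.7 = 0.3648 m³/s
w_7 = (23.7 − 18.5)/2 = 2.6 m; q_7 = 0.29 × 0.16 × 2.6 = 0.1206 m³/s
w_8 = (23.7 − 21.7)/2 = 1 m; q_8 = 0.28 × 0.09 × 1 = 0.02520 m³/s
Q = Σ qᵢ = 1.969 m³/s

1.97 m³/s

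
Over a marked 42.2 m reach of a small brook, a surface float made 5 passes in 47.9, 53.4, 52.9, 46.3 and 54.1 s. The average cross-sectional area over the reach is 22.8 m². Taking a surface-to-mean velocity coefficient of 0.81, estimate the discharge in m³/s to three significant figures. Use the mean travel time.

t̄ = (47.9 + 53.4 + 52.9 + 46.3 + 54.1) / 5 = 50.92 s
v_surface = L / t̄ = 42.2 / 50.92 = 0.8288 m/s
v_mean = 0.81 × 0.8288 = 0.6713 m/s
Q = A × v_mean = 22.8 × 0.6713 = 15.31 m³/s

15.3 m³/s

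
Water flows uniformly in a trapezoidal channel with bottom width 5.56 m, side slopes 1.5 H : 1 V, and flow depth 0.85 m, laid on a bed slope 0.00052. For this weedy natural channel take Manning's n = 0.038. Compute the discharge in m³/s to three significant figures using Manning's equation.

2.68 m³/s

A = (b + z·y)·y = (5.56 + 1.5×0.85)×0.85 = 5.810 m²
P = b + 2y√(1+z²) = 5.56 + 2×0.85×√(1+1.5²) = 8.625 m
R = A/P = 5.810/8.625 = 0.6736 m
Q = (1/n)·A·R^(2/3)·S^(1/2) = (1/0.038) × 5.810 × 0.6736^(2/3) × 0.00052^(1/2) = 2.679 m³/s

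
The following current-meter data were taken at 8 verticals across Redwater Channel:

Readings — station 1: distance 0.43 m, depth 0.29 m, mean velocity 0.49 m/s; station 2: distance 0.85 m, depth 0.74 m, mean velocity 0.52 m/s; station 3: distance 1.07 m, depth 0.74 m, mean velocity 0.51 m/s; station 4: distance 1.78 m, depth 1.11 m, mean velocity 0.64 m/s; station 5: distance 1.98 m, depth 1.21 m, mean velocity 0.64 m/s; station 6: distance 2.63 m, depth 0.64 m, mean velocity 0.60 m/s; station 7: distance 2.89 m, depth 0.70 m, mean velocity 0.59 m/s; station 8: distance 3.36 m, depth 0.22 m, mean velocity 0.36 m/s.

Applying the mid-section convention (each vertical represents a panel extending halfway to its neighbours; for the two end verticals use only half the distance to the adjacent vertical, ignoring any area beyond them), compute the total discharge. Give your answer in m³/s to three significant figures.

w_1 = (0.85 − 0.43)/2 = 0.21 m; q_1 = 0.49 × 0.29 × 0.21 = 0.02984 m³/s
w_2 = (1.07 − 0.43)/2 = 0.32 m; q_2 = 0.52 × 0.74 × 0.32 = 0.1231 m³/s
w_3 = (1.78 − 0.85)/2 = 0.465 m; q_3 = 0.51 × 0.74 × 0.465 = 0.1755 m³/s
w_4 = (1.98 − 1.07)/2 = 0.455 m; q_4 = 0.64 × 1.11 × 0.455 = 0.3232 m³/s
w_5 = (2.63 − 1.78)/2 = 0.425 m; q_5 = 0.64 × 1.21 × 0.425 = 0.3291 m³/s
w_6 = (2.89 − 1.98)/2 = 0.455 m; q_6 = 0.60 × 0.64 × 0.455 = 0.1747 m³/s
w_7 = (3.36 − 2.63)/2 = 0.365 m; q_7 = 0.59 × 0.70 × 0.365 = 0.1507 m³/s
w_8 = (3.36 − 2.89)/2 = 0.235 m; q_8 = 0.36 × 0.22 × 0.235 = 0.01861 m³/s
Q = Σ qᵢ = 1.325 m³/s

1.32 m³/s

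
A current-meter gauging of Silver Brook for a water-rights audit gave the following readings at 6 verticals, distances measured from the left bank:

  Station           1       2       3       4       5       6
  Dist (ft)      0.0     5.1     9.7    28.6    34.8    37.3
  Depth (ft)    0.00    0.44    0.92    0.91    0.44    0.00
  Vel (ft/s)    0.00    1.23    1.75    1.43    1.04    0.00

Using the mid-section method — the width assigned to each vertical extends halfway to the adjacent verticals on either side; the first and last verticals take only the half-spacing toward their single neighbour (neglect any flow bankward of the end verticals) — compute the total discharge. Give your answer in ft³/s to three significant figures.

39.9 ft³/s

w_2 = (9.7 − 0.0)/2 = 4.85 ft; q_2 = 1.23 × 0.44 × 4.85 = 2.625 ft³/s
w_3 = (28.6 − 5.1)/2 = 11.75 ft; q_3 = 1.75 × 0.92 × 11.75 = 18.92 ft³/s
w_4 = (34.8 − 9.7)/2 = 12.55 ft; q_4 = 1.43 × 0.91 × 12.55 = 16.33 ft³/s
w_5 = (37.3 − 28.6)/2 = 4.35 ft; q_5 = 1.04 × 0.44 × 4.35 = 1.991 ft³/s
Stations 1, 6 contribute zero (depth or velocity is 0).
Q = Σ qᵢ = 39.86 ft³/s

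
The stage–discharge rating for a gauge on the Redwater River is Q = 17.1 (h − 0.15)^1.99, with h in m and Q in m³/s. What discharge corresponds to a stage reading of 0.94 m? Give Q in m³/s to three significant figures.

Q = 17.1 × (0.94 − 0.15)^1.99 = 17.1 × 0.79^1.99 = 10.70 m³/s

10.7 m³/s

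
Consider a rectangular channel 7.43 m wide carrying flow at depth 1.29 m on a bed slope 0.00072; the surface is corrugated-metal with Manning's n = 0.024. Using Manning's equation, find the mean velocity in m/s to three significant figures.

1.09 m/s

A = b·y = 7.43 × 1.29 = 9.585 m²
P = b + 2y = 7.43 + 2×1.29 = 10.01 m
R = A/P = 9.585/10.01 = 0.9575 m
Q = (1/n)·A·R^(2/3)·S^(1/2) = (1/0.024) × 9.585 × 0.9575^(2/3) × 0.00072^(1/2) = 10.41 m³/s
V = Q/A = 10.41/9.585 = 1.086 m/s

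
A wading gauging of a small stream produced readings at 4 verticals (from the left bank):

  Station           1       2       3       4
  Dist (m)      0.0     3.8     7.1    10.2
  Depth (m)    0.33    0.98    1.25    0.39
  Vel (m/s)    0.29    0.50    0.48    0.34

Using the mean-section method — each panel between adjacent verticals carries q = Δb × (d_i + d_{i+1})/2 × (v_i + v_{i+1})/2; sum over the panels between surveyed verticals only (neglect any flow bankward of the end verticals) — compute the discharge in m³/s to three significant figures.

Panel 1-2: Δb = 3.8 m, d̄ = (0.33+0.98)/2 = 0.655, v̄ = (0.29+0.50)/2 = 0.395 → q = 3.8×0.655×0.395 = 0.9832 m³/s
Panel 2-3: Δb = 3.3 m, d̄ = (0.98+1.25)/2 = 1.115, v̄ = (0.50+0.48)/2 = 0.49 → q = 3.3×1.115×0.49 = 1.803 m³/s
Panel 3-4: Δb = 3.1 m, d̄ = (1.25+0.39)/2 = 0.82, v̄ = (0.48+0.34)/2 = 0.41 → q = 3.1×0.82×0.41 = 1.042 m³/s
Q = Σ q = 3.828 m³/s

3.83 m³/s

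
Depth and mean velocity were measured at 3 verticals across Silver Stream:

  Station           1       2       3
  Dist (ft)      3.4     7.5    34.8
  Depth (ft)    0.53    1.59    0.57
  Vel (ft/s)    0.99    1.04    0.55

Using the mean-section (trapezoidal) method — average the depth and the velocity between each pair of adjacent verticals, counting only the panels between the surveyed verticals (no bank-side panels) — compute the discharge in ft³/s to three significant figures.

Panel 1-2: Δb = 4.1 ft, d̄ = (0.53+1.59)/2 = 1.06, v̄ = (0.99+1.04)/2 = 1.015 → q = 4.1×1.06×1.015 = 4.411 ft³/s
Panel 2-3: Δb = 27.3 ft, d̄ = (1.59+0.57)/2 = 1.08, v̄ = (1.04+0.55)/2 = 0.795 → q = 27.3×1.08×0.795 = 23.44 ft³/s
Q = Σ q = 27.85 ft³/s

27.9 ft³/s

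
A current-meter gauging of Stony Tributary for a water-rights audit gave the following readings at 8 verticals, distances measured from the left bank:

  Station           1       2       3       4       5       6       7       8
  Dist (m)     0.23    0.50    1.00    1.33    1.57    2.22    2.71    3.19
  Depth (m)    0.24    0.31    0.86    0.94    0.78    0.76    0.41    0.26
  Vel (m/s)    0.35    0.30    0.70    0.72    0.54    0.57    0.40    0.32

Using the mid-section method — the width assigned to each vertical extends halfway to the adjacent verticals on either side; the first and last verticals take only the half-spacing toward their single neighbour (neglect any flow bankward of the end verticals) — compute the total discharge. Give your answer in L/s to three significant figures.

1020 L/s

w_1 = (0.50 − 0.23)/2 = 0.135 m; q_1 = 0.35 × 0.24 × 0.135 = 0.01134 m³/s
w_2 = (1.00 − 0.23)/2 = 0.385 m; q_2 = 0.30 × 0.31 × 0.385 = 0.03581 m³/s
w_3 = (1.33 − 0.50)/2 = 0.415 m; q_3 = 0.70 × 0.86 × 0.415 = 0.2498 m³/s
w_4 = (1.57 − 1.00)/2 = 0.285 m; q_4 = 0.72 × 0.94 × 0.285 = 0.1929 m³/s
w_5 = (2.22 − 1.33)/2 = 0.445 m; q_5 = 0.54 × 0.78 × 0.445 = 0.1874 m³/s
w_6 = (2.71 − 1.57)/2 = 0.57 m; q_6 = 0.57 × 0.76 × 0.57 = 0.2469 m³/s
w_7 = (3.19 − 2.22)/2 = 0.485 m; q_7 = 0.40 × 0.41 × 0.485 = 0.07954 m³/s
w_8 = (3.19 − 2.71)/2 = 0.24 m; q_8 = 0.32 × 0.26 × 0.24 = 0.01997 m³/s
Q = Σ qᵢ = 1.024 m³/s
= 1.024 × 1000 = 1024 L/s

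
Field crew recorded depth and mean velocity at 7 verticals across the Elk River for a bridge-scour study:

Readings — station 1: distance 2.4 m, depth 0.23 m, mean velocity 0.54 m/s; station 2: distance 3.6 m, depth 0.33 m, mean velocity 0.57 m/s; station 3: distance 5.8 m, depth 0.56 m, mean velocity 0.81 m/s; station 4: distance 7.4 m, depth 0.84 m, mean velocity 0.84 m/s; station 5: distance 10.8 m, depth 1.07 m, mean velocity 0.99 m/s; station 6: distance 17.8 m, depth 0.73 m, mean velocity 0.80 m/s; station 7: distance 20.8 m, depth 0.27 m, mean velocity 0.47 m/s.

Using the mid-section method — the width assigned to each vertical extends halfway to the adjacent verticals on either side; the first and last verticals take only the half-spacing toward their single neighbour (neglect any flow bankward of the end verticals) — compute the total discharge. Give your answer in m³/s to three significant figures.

11.6 m³/s

w_1 = (3.6 − 2.4)/2 = 0.6 m; q_1 = 0.54 × 0.23 × 0.6 = 0.07452 m³/s
w_2 = (5.8 − 2.4)/2 = 1.7 m; q_2 = 0.57 × 0.33 × 1.7 = 0.3198 m³/s
w_3 = (7.4 − 3.6)/2 = 1.9 m; q_3 = 0.81 × 0.56 × 1.9 = 0.8618 m³/s
w_4 = (10.8 − 5.8)/2 = 2.5 m; q_4 = 0.84 × 0.84 × 2.5 = 1.764 m³/s
w_5 = (17.8 − 7.4)/2 = 5.2 m; q_5 = 0.99 × 1.07 × 5.2 = 5.508 m³/s
w_6 = (20.8 − 10.8)/2 = 5 m; q_6 = 0.80 × 0.73 × 5 = 2.920 m³/s
w_7 = (20.8 − 17.8)/2 = 1.5 m; q_7 = 0.47 × 0.27 × 1.5 = 0.1904 m³/s
Q = Σ qᵢ = 11.64 m³/s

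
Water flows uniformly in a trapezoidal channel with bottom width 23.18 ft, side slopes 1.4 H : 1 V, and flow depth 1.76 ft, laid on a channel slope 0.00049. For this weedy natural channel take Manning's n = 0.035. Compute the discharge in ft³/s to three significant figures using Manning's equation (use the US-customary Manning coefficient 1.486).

56.7 ft³/s

A = (b + z·y)·y = (23.18 + 1.4×1.76)×1.76 = 45.13 ft²
P = b + 2y√(1+z²) = 23.18 + 2×1.76×√(1+1.4²) = 29.24 ft
R = A/P = 45.13/29.24 = 1.544 ft
Q = (1.486/n)·A·R^(2/3)·S^(1/2) = (1.486/0.035) × 45.13 × 1.544^(2/3) × 0.00049^(1/2) = 56.66 ft³/s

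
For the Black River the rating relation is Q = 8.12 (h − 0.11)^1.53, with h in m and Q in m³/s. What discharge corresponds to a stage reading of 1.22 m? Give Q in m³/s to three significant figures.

9.53 m³/s

Q = 8.12 × (1.22 − 0.11)^1.53 = 8.12 × 1.11^1.53 = 9.526 m³/s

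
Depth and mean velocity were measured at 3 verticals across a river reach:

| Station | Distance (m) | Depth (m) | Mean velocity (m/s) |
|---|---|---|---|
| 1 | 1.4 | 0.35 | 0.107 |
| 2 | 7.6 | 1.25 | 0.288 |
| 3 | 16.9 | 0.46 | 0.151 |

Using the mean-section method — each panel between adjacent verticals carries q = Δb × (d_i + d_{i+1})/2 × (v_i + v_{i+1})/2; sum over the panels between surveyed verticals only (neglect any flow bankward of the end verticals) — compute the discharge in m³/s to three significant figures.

Panel 1-2: Δb = 6.2 m, d̄ = (0.35+1.25)/2 = 0.8, v̄ = (0.107+0.288)/2 = 0.1975 → q = 6.2×0.8×0.1975 = 0.9796 m³/s
Panel 2-3: Δb = 9.3 m, d̄ = (1.25+0.46)/2 = 0.855, v̄ = (0.288+0.151)/2 = 0.2195 → q = 9.3×0.855×0.2195 = 1.745 m³/s
Q = Σ q = 2.725 m³/s

2.72 m³/s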